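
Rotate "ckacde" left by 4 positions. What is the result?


Input: "ckacde", rotate left by 4
First 4 characters: "ckac"
Remaining characters: "de"
Concatenate remaining + first: "de" + "ckac" = "deckac"

deckac


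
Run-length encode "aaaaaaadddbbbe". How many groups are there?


Input: aaaaaaadddbbbe
Scanning for consecutive runs:
  Group 1: 'a' x 7 (positions 0-6)
  Group 2: 'd' x 3 (positions 7-9)
  Group 3: 'b' x 3 (positions 10-12)
  Group 4: 'e' x 1 (positions 13-13)
Total groups: 4

4


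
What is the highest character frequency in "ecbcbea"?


Input: ecbcbea
Character counts:
  'a': 1
  'b': 2
  'c': 2
  'e': 2
Maximum frequency: 2

2


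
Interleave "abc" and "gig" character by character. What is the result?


Interleaving "abc" and "gig":
  Position 0: 'a' from first, 'g' from second => "ag"
  Position 1: 'b' from first, 'i' from second => "bi"
  Position 2: 'c' from first, 'g' from second => "cg"
Result: agbicg

agbicg


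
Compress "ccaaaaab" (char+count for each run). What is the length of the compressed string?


Input: ccaaaaab
Runs:
  'c' x 2 => "c2"
  'a' x 5 => "a5"
  'b' x 1 => "b1"
Compressed: "c2a5b1"
Compressed length: 6

6


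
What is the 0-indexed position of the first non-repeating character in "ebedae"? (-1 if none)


Input: ebedae
Character frequencies:
  'a': 1
  'b': 1
  'd': 1
  'e': 3
Scanning left to right for freq == 1:
  Position 0 ('e'): freq=3, skip
  Position 1 ('b'): unique! => answer = 1

1


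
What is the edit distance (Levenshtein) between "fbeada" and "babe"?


Computing edit distance: "fbeada" -> "babe"
DP table:
           b    a    b    e
      0    1    2    3    4
  f   1    1    2    3    4
  b   2    1    2    2    3
  e   3    2    2    3    2
  a   4    3    2    3    3
  d   5    4    3    3    4
  a   6    5    4    4    4
Edit distance = dp[6][4] = 4

4


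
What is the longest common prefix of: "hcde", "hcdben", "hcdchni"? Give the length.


Words: hcde, hcdben, hcdchni
  Position 0: all 'h' => match
  Position 1: all 'c' => match
  Position 2: all 'd' => match
  Position 3: ('e', 'b', 'c') => mismatch, stop
LCP = "hcd" (length 3)

3


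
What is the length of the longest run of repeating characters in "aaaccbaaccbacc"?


Input: "aaaccbaaccbacc"
Scanning for longest run:
  Position 1 ('a'): continues run of 'a', length=2
  Position 2 ('a'): continues run of 'a', length=3
  Position 3 ('c'): new char, reset run to 1
  Position 4 ('c'): continues run of 'c', length=2
  Position 5 ('b'): new char, reset run to 1
  Position 6 ('a'): new char, reset run to 1
  Position 7 ('a'): continues run of 'a', length=2
  Position 8 ('c'): new char, reset run to 1
  Position 9 ('c'): continues run of 'c', length=2
  Position 10 ('b'): new char, reset run to 1
  Position 11 ('a'): new char, reset run to 1
  Position 12 ('c'): new char, reset run to 1
  Position 13 ('c'): continues run of 'c', length=2
Longest run: 'a' with length 3

3


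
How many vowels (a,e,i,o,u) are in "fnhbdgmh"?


Input: fnhbdgmh
Checking each character:
  'f' at position 0: consonant
  'n' at position 1: consonant
  'h' at position 2: consonant
  'b' at position 3: consonant
  'd' at position 4: consonant
  'g' at position 5: consonant
  'm' at position 6: consonant
  'h' at position 7: consonant
Total vowels: 0

0


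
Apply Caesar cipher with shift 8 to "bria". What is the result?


Caesar cipher: shift "bria" by 8
  'b' (pos 1) + 8 = pos 9 = 'j'
  'r' (pos 17) + 8 = pos 25 = 'z'
  'i' (pos 8) + 8 = pos 16 = 'q'
  'a' (pos 0) + 8 = pos 8 = 'i'
Result: jzqi

jzqi


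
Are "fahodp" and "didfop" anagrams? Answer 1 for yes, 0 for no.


Strings: "fahodp", "didfop"
Sorted first:  adfhop
Sorted second: ddfiop
Differ at position 0: 'a' vs 'd' => not anagrams

0


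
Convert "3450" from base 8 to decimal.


Input: "3450" in base 8
Positional expansion:
  Digit '3' (value 3) x 8^3 = 1536
  Digit '4' (value 4) x 8^2 = 256
  Digit '5' (value 5) x 8^1 = 40
  Digit '0' (value 0) x 8^0 = 0
Sum = 1832

1832


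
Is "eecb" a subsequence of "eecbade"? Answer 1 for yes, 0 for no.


Check if "eecb" is a subsequence of "eecbade"
Greedy scan:
  Position 0 ('e'): matches sub[0] = 'e'
  Position 1 ('e'): matches sub[1] = 'e'
  Position 2 ('c'): matches sub[2] = 'c'
  Position 3 ('b'): matches sub[3] = 'b'
  Position 4 ('a'): no match needed
  Position 5 ('d'): no match needed
  Position 6 ('e'): no match needed
All 4 characters matched => is a subsequence

1


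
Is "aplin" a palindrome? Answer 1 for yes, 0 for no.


Input: aplin
Reversed: nilpa
  Compare pos 0 ('a') with pos 4 ('n'): MISMATCH
  Compare pos 1 ('p') with pos 3 ('i'): MISMATCH
Result: not a palindrome

0


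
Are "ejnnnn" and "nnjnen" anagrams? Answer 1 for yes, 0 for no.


Strings: "ejnnnn", "nnjnen"
Sorted first:  ejnnnn
Sorted second: ejnnnn
Sorted forms match => anagrams

1


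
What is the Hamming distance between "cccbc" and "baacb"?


Comparing "cccbc" and "baacb" position by position:
  Position 0: 'c' vs 'b' => differ
  Position 1: 'c' vs 'a' => differ
  Position 2: 'c' vs 'a' => differ
  Position 3: 'b' vs 'c' => differ
  Position 4: 'c' vs 'b' => differ
Total differences (Hamming distance): 5

5


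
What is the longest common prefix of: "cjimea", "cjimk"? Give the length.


Words: cjimea, cjimk
  Position 0: all 'c' => match
  Position 1: all 'j' => match
  Position 2: all 'i' => match
  Position 3: all 'm' => match
  Position 4: ('e', 'k') => mismatch, stop
LCP = "cjim" (length 4)

4


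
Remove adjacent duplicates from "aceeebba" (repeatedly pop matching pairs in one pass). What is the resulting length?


Input: aceeebba
Stack-based adjacent duplicate removal:
  Read 'a': push. Stack: a
  Read 'c': push. Stack: ac
  Read 'e': push. Stack: ace
  Read 'e': matches stack top 'e' => pop. Stack: ac
  Read 'e': push. Stack: ace
  Read 'b': push. Stack: aceb
  Read 'b': matches stack top 'b' => pop. Stack: ace
  Read 'a': push. Stack: acea
Final stack: "acea" (length 4)

4


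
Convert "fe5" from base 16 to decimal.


Input: "fe5" in base 16
Positional expansion:
  Digit 'f' (value 15) x 16^2 = 3840
  Digit 'e' (value 14) x 16^1 = 224
  Digit '5' (value 5) x 16^0 = 5
Sum = 4069

4069


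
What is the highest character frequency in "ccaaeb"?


Input: ccaaeb
Character counts:
  'a': 2
  'b': 1
  'c': 2
  'e': 1
Maximum frequency: 2

2


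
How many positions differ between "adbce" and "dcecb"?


Comparing "adbce" and "dcecb" position by position:
  Position 0: 'a' vs 'd' => DIFFER
  Position 1: 'd' vs 'c' => DIFFER
  Position 2: 'b' vs 'e' => DIFFER
  Position 3: 'c' vs 'c' => same
  Position 4: 'e' vs 'b' => DIFFER
Positions that differ: 4

4


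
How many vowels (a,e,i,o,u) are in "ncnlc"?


Input: ncnlc
Checking each character:
  'n' at position 0: consonant
  'c' at position 1: consonant
  'n' at position 2: consonant
  'l' at position 3: consonant
  'c' at position 4: consonant
Total vowels: 0

0


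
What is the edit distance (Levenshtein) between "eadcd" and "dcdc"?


Computing edit distance: "eadcd" -> "dcdc"
DP table:
           d    c    d    c
      0    1    2    3    4
  e   1    1    2    3    4
  a   2    2    2    3    4
  d   3    2    3    2    3
  c   4    3    2    3    2
  d   5    4    3    2    3
Edit distance = dp[5][4] = 3

3


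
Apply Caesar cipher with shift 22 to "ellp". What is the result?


Caesar cipher: shift "ellp" by 22
  'e' (pos 4) + 22 = pos 0 = 'a'
  'l' (pos 11) + 22 = pos 7 = 'h'
  'l' (pos 11) + 22 = pos 7 = 'h'
  'p' (pos 15) + 22 = pos 11 = 'l'
Result: ahhl

ahhl


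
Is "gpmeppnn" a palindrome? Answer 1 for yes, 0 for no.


Input: gpmeppnn
Reversed: nnppempg
  Compare pos 0 ('g') with pos 7 ('n'): MISMATCH
  Compare pos 1 ('p') with pos 6 ('n'): MISMATCH
  Compare pos 2 ('m') with pos 5 ('p'): MISMATCH
  Compare pos 3 ('e') with pos 4 ('p'): MISMATCH
Result: not a palindrome

0


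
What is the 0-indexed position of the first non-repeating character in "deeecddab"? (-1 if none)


Input: deeecddab
Character frequencies:
  'a': 1
  'b': 1
  'c': 1
  'd': 3
  'e': 3
Scanning left to right for freq == 1:
  Position 0 ('d'): freq=3, skip
  Position 1 ('e'): freq=3, skip
  Position 2 ('e'): freq=3, skip
  Position 3 ('e'): freq=3, skip
  Position 4 ('c'): unique! => answer = 4

4


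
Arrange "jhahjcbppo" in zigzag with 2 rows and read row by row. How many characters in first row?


Zigzag "jhahjcbppo" into 2 rows:
Placing characters:
  'j' => row 0
  'h' => row 1
  'a' => row 0
  'h' => row 1
  'j' => row 0
  'c' => row 1
  'b' => row 0
  'p' => row 1
  'p' => row 0
  'o' => row 1
Rows:
  Row 0: "jajbp"
  Row 1: "hhcpo"
First row length: 5

5


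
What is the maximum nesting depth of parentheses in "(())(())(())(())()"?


Input: "(())(())(())(())()"
Tracking depth:
  Position 0 '(': depth becomes 1
  Position 1 '(': depth becomes 2
  Position 2 ')': depth becomes 1
  Position 3 ')': depth becomes 0
  Position 4 '(': depth becomes 1
  Position 5 '(': depth becomes 2
  Position 6 ')': depth becomes 1
  Position 7 ')': depth becomes 0
  Position 8 '(': depth becomes 1
  Position 9 '(': depth becomes 2
  Position 10 ')': depth becomes 1
  Position 11 ')': depth becomes 0
  Position 12 '(': depth becomes 1
  Position 13 '(': depth becomes 2
  Position 14 ')': depth becomes 1
  Position 15 ')': depth becomes 0
  Position 16 '(': depth becomes 1
  Position 17 ')': depth becomes 0
Maximum depth reached: 2

2


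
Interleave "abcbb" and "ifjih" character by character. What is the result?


Interleaving "abcbb" and "ifjih":
  Position 0: 'a' from first, 'i' from second => "ai"
  Position 1: 'b' from first, 'f' from second => "bf"
  Position 2: 'c' from first, 'j' from second => "cj"
  Position 3: 'b' from first, 'i' from second => "bi"
  Position 4: 'b' from first, 'h' from second => "bh"
Result: aibfcjbibh

aibfcjbibh


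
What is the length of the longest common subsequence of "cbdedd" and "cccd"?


LCS of "cbdedd" and "cccd"
DP table:
           c    c    c    d
      0    0    0    0    0
  c   0    1    1    1    1
  b   0    1    1    1    1
  d   0    1    1    1    2
  e   0    1    1    1    2
  d   0    1    1    1    2
  d   0    1    1    1    2
LCS length = dp[6][4] = 2

2


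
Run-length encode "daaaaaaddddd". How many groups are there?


Input: daaaaaaddddd
Scanning for consecutive runs:
  Group 1: 'd' x 1 (positions 0-0)
  Group 2: 'a' x 6 (positions 1-6)
  Group 3: 'd' x 5 (positions 7-11)
Total groups: 3

3


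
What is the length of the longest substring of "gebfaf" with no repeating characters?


Input: "gebfaf"
Sliding window (track last position of each char):
  Position 0 ('g'): window [0,0] length 1 -- new best
  Position 1 ('e'): window [0,1] length 2 -- new best
  Position 2 ('b'): window [0,2] length 3 -- new best
  Position 3 ('f'): window [0,3] length 4 -- new best
  Position 4 ('a'): window [0,4] length 5 -- new best
  Position 5 ('f'): repeat (last at 3), move window start to 4
  Position 5 ('f'): window [4,5] length 2
Longest substring with no repeats: "gebfa" with length 5

5


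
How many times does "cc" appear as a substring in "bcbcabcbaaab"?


Searching for "cc" in "bcbcabcbaaab"
Scanning each position:
  Position 0: "bc" => no
  Position 1: "cb" => no
  Position 2: "bc" => no
  Position 3: "ca" => no
  Position 4: "ab" => no
  Position 5: "bc" => no
  Position 6: "cb" => no
  Position 7: "ba" => no
  Position 8: "aa" => no
  Position 9: "aa" => no
  Position 10: "ab" => no
Total occurrences: 0

0


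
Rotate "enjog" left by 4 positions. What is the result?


Input: "enjog", rotate left by 4
First 4 characters: "enjo"
Remaining characters: "g"
Concatenate remaining + first: "g" + "enjo" = "genjo"

genjo


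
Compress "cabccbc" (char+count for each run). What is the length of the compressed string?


Input: cabccbc
Runs:
  'c' x 1 => "c1"
  'a' x 1 => "a1"
  'b' x 1 => "b1"
  'c' x 2 => "c2"
  'b' x 1 => "b1"
  'c' x 1 => "c1"
Compressed: "c1a1b1c2b1c1"
Compressed length: 12

12


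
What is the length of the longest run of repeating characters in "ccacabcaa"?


Input: "ccacabcaa"
Scanning for longest run:
  Position 1 ('c'): continues run of 'c', length=2
  Position 2 ('a'): new char, reset run to 1
  Position 3 ('c'): new char, reset run to 1
  Position 4 ('a'): new char, reset run to 1
  Position 5 ('b'): new char, reset run to 1
  Position 6 ('c'): new char, reset run to 1
  Position 7 ('a'): new char, reset run to 1
  Position 8 ('a'): continues run of 'a', length=2
Longest run: 'c' with length 2

2


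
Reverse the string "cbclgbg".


Input: cbclgbg
Reading characters right to left:
  Position 6: 'g'
  Position 5: 'b'
  Position 4: 'g'
  Position 3: 'l'
  Position 2: 'c'
  Position 1: 'b'
  Position 0: 'c'
Reversed: gbglcbc

gbglcbc


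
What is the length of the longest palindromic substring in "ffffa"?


Input: "ffffa"
Checking substrings for palindromes:
  [0:4] "ffff" (len 4) => palindrome
  [0:3] "fff" (len 3) => palindrome
  [1:4] "fff" (len 3) => palindrome
  [0:2] "ff" (len 2) => palindrome
  [1:3] "ff" (len 2) => palindrome
  [2:4] "ff" (len 2) => palindrome
Longest palindromic substring: "ffff" with length 4

4


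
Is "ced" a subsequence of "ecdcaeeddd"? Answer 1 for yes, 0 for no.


Check if "ced" is a subsequence of "ecdcaeeddd"
Greedy scan:
  Position 0 ('e'): no match needed
  Position 1 ('c'): matches sub[0] = 'c'
  Position 2 ('d'): no match needed
  Position 3 ('c'): no match needed
  Position 4 ('a'): no match needed
  Position 5 ('e'): matches sub[1] = 'e'
  Position 6 ('e'): no match needed
  Position 7 ('d'): matches sub[2] = 'd'
  Position 8 ('d'): no match needed
  Position 9 ('d'): no match needed
All 3 characters matched => is a subsequence

1


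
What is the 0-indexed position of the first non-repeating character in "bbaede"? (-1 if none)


Input: bbaede
Character frequencies:
  'a': 1
  'b': 2
  'd': 1
  'e': 2
Scanning left to right for freq == 1:
  Position 0 ('b'): freq=2, skip
  Position 1 ('b'): freq=2, skip
  Position 2 ('a'): unique! => answer = 2

2


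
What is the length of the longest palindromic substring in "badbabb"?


Input: "badbabb"
Checking substrings for palindromes:
  [3:6] "bab" (len 3) => palindrome
  [5:7] "bb" (len 2) => palindrome
Longest palindromic substring: "bab" with length 3

3


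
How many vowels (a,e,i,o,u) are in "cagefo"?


Input: cagefo
Checking each character:
  'c' at position 0: consonant
  'a' at position 1: vowel (running total: 1)
  'g' at position 2: consonant
  'e' at position 3: vowel (running total: 2)
  'f' at position 4: consonant
  'o' at position 5: vowel (running total: 3)
Total vowels: 3

3


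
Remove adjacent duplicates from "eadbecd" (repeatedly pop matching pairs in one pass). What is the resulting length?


Input: eadbecd
Stack-based adjacent duplicate removal:
  Read 'e': push. Stack: e
  Read 'a': push. Stack: ea
  Read 'd': push. Stack: ead
  Read 'b': push. Stack: eadb
  Read 'e': push. Stack: eadbe
  Read 'c': push. Stack: eadbec
  Read 'd': push. Stack: eadbecd
Final stack: "eadbecd" (length 7)

7


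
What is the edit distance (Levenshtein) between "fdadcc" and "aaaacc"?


Computing edit distance: "fdadcc" -> "aaaacc"
DP table:
           a    a    a    a    c    c
      0    1    2    3    4    5    6
  f   1    1    2    3    4    5    6
  d   2    2    2    3    4    5    6
  a   3    2    2    2    3    4    5
  d   4    3    3    3    3    4    5
  c   5    4    4    4    4    3    4
  c   6    5    5    5    5    4    3
Edit distance = dp[6][6] = 3

3


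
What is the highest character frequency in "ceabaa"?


Input: ceabaa
Character counts:
  'a': 3
  'b': 1
  'c': 1
  'e': 1
Maximum frequency: 3

3


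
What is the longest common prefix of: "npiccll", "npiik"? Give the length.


Words: npiccll, npiik
  Position 0: all 'n' => match
  Position 1: all 'p' => match
  Position 2: all 'i' => match
  Position 3: ('c', 'i') => mismatch, stop
LCP = "npi" (length 3)

3


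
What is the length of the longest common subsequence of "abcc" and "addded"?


LCS of "abcc" and "addded"
DP table:
           a    d    d    d    e    d
      0    0    0    0    0    0    0
  a   0    1    1    1    1    1    1
  b   0    1    1    1    1    1    1
  c   0    1    1    1    1    1    1
  c   0    1    1    1    1    1    1
LCS length = dp[4][6] = 1

1


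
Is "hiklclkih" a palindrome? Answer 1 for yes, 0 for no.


Input: hiklclkih
Reversed: hiklclkih
  Compare pos 0 ('h') with pos 8 ('h'): match
  Compare pos 1 ('i') with pos 7 ('i'): match
  Compare pos 2 ('k') with pos 6 ('k'): match
  Compare pos 3 ('l') with pos 5 ('l'): match
Result: palindrome

1


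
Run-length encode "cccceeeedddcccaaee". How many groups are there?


Input: cccceeeedddcccaaee
Scanning for consecutive runs:
  Group 1: 'c' x 4 (positions 0-3)
  Group 2: 'e' x 4 (positions 4-7)
  Group 3: 'd' x 3 (positions 8-10)
  Group 4: 'c' x 3 (positions 11-13)
  Group 5: 'a' x 2 (positions 14-15)
  Group 6: 'e' x 2 (positions 16-17)
Total groups: 6

6


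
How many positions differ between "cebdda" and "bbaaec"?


Comparing "cebdda" and "bbaaec" position by position:
  Position 0: 'c' vs 'b' => DIFFER
  Position 1: 'e' vs 'b' => DIFFER
  Position 2: 'b' vs 'a' => DIFFER
  Position 3: 'd' vs 'a' => DIFFER
  Position 4: 'd' vs 'e' => DIFFER
  Position 5: 'a' vs 'c' => DIFFER
Positions that differ: 6

6


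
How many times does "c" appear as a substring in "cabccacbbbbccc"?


Searching for "c" in "cabccacbbbbccc"
Scanning each position:
  Position 0: "c" => MATCH
  Position 1: "a" => no
  Position 2: "b" => no
  Position 3: "c" => MATCH
  Position 4: "c" => MATCH
  Position 5: "a" => no
  Position 6: "c" => MATCH
  Position 7: "b" => no
  Position 8: "b" => no
  Position 9: "b" => no
  Position 10: "b" => no
  Position 11: "c" => MATCH
  Position 12: "c" => MATCH
  Position 13: "c" => MATCH
Total occurrences: 7

7


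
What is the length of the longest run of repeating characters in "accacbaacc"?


Input: "accacbaacc"
Scanning for longest run:
  Position 1 ('c'): new char, reset run to 1
  Position 2 ('c'): continues run of 'c', length=2
  Position 3 ('a'): new char, reset run to 1
  Position 4 ('c'): new char, reset run to 1
  Position 5 ('b'): new char, reset run to 1
  Position 6 ('a'): new char, reset run to 1
  Position 7 ('a'): continues run of 'a', length=2
  Position 8 ('c'): new char, reset run to 1
  Position 9 ('c'): continues run of 'c', length=2
Longest run: 'c' with length 2

2


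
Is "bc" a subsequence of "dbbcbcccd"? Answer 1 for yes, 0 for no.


Check if "bc" is a subsequence of "dbbcbcccd"
Greedy scan:
  Position 0 ('d'): no match needed
  Position 1 ('b'): matches sub[0] = 'b'
  Position 2 ('b'): no match needed
  Position 3 ('c'): matches sub[1] = 'c'
  Position 4 ('b'): no match needed
  Position 5 ('c'): no match needed
  Position 6 ('c'): no match needed
  Position 7 ('c'): no match needed
  Position 8 ('d'): no match needed
All 2 characters matched => is a subsequence

1


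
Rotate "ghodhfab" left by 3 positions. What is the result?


Input: "ghodhfab", rotate left by 3
First 3 characters: "gho"
Remaining characters: "dhfab"
Concatenate remaining + first: "dhfab" + "gho" = "dhfabgho"

dhfabgho


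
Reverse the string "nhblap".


Input: nhblap
Reading characters right to left:
  Position 5: 'p'
  Position 4: 'a'
  Position 3: 'l'
  Position 2: 'b'
  Position 1: 'h'
  Position 0: 'n'
Reversed: palbhn

palbhn


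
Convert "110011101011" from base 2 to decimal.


Input: "110011101011" in base 2
Positional expansion:
  Digit '1' (value 1) x 2^11 = 2048
  Digit '1' (value 1) x 2^10 = 1024
  Digit '0' (value 0) x 2^9 = 0
  Digit '0' (value 0) x 2^8 = 0
  Digit '1' (value 1) x 2^7 = 128
  Digit '1' (value 1) x 2^6 = 64
  Digit '1' (value 1) x 2^5 = 32
  Digit '0' (value 0) x 2^4 = 0
  Digit '1' (value 1) x 2^3 = 8
  Digit '0' (value 0) x 2^2 = 0
  Digit '1' (value 1) x 2^1 = 2
  Digit '1' (value 1) x 2^0 = 1
Sum = 3307

3307


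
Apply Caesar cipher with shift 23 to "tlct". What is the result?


Caesar cipher: shift "tlct" by 23
  't' (pos 19) + 23 = pos 16 = 'q'
  'l' (pos 11) + 23 = pos 8 = 'i'
  'c' (pos 2) + 23 = pos 25 = 'z'
  't' (pos 19) + 23 = pos 16 = 'q'
Result: qizq

qizq


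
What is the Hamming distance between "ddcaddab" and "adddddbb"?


Comparing "ddcaddab" and "adddddbb" position by position:
  Position 0: 'd' vs 'a' => differ
  Position 1: 'd' vs 'd' => same
  Position 2: 'c' vs 'd' => differ
  Position 3: 'a' vs 'd' => differ
  Position 4: 'd' vs 'd' => same
  Position 5: 'd' vs 'd' => same
  Position 6: 'a' vs 'b' => differ
  Position 7: 'b' vs 'b' => same
Total differences (Hamming distance): 4

4


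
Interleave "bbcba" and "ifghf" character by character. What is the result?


Interleaving "bbcba" and "ifghf":
  Position 0: 'b' from first, 'i' from second => "bi"
  Position 1: 'b' from first, 'f' from second => "bf"
  Position 2: 'c' from first, 'g' from second => "cg"
  Position 3: 'b' from first, 'h' from second => "bh"
  Position 4: 'a' from first, 'f' from second => "af"
Result: bibfcgbhaf

bibfcgbhaf


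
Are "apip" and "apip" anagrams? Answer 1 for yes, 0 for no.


Strings: "apip", "apip"
Sorted first:  aipp
Sorted second: aipp
Sorted forms match => anagrams

1


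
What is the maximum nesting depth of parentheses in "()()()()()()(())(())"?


Input: "()()()()()()(())(())"
Tracking depth:
  Position 0 '(': depth becomes 1
  Position 1 ')': depth becomes 0
  Position 2 '(': depth becomes 1
  Position 3 ')': depth becomes 0
  Position 4 '(': depth becomes 1
  Position 5 ')': depth becomes 0
  Position 6 '(': depth becomes 1
  Position 7 ')': depth becomes 0
  Position 8 '(': depth becomes 1
  Position 9 ')': depth becomes 0
  Position 10 '(': depth becomes 1
  Position 11 ')': depth becomes 0
  Position 12 '(': depth becomes 1
  Position 13 '(': depth becomes 2
  Position 14 ')': depth becomes 1
  Position 15 ')': depth becomes 0
  Position 16 '(': depth becomes 1
  Position 17 '(': depth becomes 2
  Position 18 ')': depth becomes 1
  Position 19 ')': depth becomes 0
Maximum depth reached: 2

2


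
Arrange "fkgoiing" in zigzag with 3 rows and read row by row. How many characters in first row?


Zigzag "fkgoiing" into 3 rows:
Placing characters:
  'f' => row 0
  'k' => row 1
  'g' => row 2
  'o' => row 1
  'i' => row 0
  'i' => row 1
  'n' => row 2
  'g' => row 1
Rows:
  Row 0: "fi"
  Row 1: "koig"
  Row 2: "gn"
First row length: 2

2


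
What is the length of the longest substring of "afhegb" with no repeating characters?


Input: "afhegb"
Sliding window (track last position of each char):
  Position 0 ('a'): window [0,0] length 1 -- new best
  Position 1 ('f'): window [0,1] length 2 -- new best
  Position 2 ('h'): window [0,2] length 3 -- new best
  Position 3 ('e'): window [0,3] length 4 -- new best
  Position 4 ('g'): window [0,4] length 5 -- new best
  Position 5 ('b'): window [0,5] length 6 -- new best
Longest substring with no repeats: "afhegb" with length 6

6


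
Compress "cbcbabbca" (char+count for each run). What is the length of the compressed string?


Input: cbcbabbca
Runs:
  'c' x 1 => "c1"
  'b' x 1 => "b1"
  'c' x 1 => "c1"
  'b' x 1 => "b1"
  'a' x 1 => "a1"
  'b' x 2 => "b2"
  'c' x 1 => "c1"
  'a' x 1 => "a1"
Compressed: "c1b1c1b1a1b2c1a1"
Compressed length: 16

16


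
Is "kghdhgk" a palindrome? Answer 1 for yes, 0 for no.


Input: kghdhgk
Reversed: kghdhgk
  Compare pos 0 ('k') with pos 6 ('k'): match
  Compare pos 1 ('g') with pos 5 ('g'): match
  Compare pos 2 ('h') with pos 4 ('h'): match
Result: palindrome

1


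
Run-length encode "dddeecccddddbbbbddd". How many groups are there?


Input: dddeecccddddbbbbddd
Scanning for consecutive runs:
  Group 1: 'd' x 3 (positions 0-2)
  Group 2: 'e' x 2 (positions 3-4)
  Group 3: 'c' x 3 (positions 5-7)
  Group 4: 'd' x 4 (positions 8-11)
  Group 5: 'b' x 4 (positions 12-15)
  Group 6: 'd' x 3 (positions 16-18)
Total groups: 6

6


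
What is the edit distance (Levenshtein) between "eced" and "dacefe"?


Computing edit distance: "eced" -> "dacefe"
DP table:
           d    a    c    e    f    e
      0    1    2    3    4    5    6
  e   1    1    2    3    3    4    5
  c   2    2    2    2    3    4    5
  e   3    3    3    3    2    3    4
  d   4    3    4    4    3    3    4
Edit distance = dp[4][6] = 4

4


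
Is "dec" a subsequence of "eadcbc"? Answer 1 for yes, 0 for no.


Check if "dec" is a subsequence of "eadcbc"
Greedy scan:
  Position 0 ('e'): no match needed
  Position 1 ('a'): no match needed
  Position 2 ('d'): matches sub[0] = 'd'
  Position 3 ('c'): no match needed
  Position 4 ('b'): no match needed
  Position 5 ('c'): no match needed
Only matched 1/3 characters => not a subsequence

0


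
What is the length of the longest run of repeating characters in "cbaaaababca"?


Input: "cbaaaababca"
Scanning for longest run:
  Position 1 ('b'): new char, reset run to 1
  Position 2 ('a'): new char, reset run to 1
  Position 3 ('a'): continues run of 'a', length=2
  Position 4 ('a'): continues run of 'a', length=3
  Position 5 ('a'): continues run of 'a', length=4
  Position 6 ('b'): new char, reset run to 1
  Position 7 ('a'): new char, reset run to 1
  Position 8 ('b'): new char, reset run to 1
  Position 9 ('c'): new char, reset run to 1
  Position 10 ('a'): new char, reset run to 1
Longest run: 'a' with length 4

4


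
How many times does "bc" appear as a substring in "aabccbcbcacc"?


Searching for "bc" in "aabccbcbcacc"
Scanning each position:
  Position 0: "aa" => no
  Position 1: "ab" => no
  Position 2: "bc" => MATCH
  Position 3: "cc" => no
  Position 4: "cb" => no
  Position 5: "bc" => MATCH
  Position 6: "cb" => no
  Position 7: "bc" => MATCH
  Position 8: "ca" => no
  Position 9: "ac" => no
  Position 10: "cc" => no
Total occurrences: 3

3


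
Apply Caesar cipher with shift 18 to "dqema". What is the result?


Caesar cipher: shift "dqema" by 18
  'd' (pos 3) + 18 = pos 21 = 'v'
  'q' (pos 16) + 18 = pos 8 = 'i'
  'e' (pos 4) + 18 = pos 22 = 'w'
  'm' (pos 12) + 18 = pos 4 = 'e'
  'a' (pos 0) + 18 = pos 18 = 's'
Result: viwes

viwes


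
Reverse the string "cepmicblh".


Input: cepmicblh
Reading characters right to left:
  Position 8: 'h'
  Position 7: 'l'
  Position 6: 'b'
  Position 5: 'c'
  Position 4: 'i'
  Position 3: 'm'
  Position 2: 'p'
  Position 1: 'e'
  Position 0: 'c'
Reversed: hlbcimpec

hlbcimpec


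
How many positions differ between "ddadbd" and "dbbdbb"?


Comparing "ddadbd" and "dbbdbb" position by position:
  Position 0: 'd' vs 'd' => same
  Position 1: 'd' vs 'b' => DIFFER
  Position 2: 'a' vs 'b' => DIFFER
  Position 3: 'd' vs 'd' => same
  Position 4: 'b' vs 'b' => same
  Position 5: 'd' vs 'b' => DIFFER
Positions that differ: 3

3


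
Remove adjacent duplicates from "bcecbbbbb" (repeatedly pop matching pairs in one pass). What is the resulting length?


Input: bcecbbbbb
Stack-based adjacent duplicate removal:
  Read 'b': push. Stack: b
  Read 'c': push. Stack: bc
  Read 'e': push. Stack: bce
  Read 'c': push. Stack: bcec
  Read 'b': push. Stack: bcecb
  Read 'b': matches stack top 'b' => pop. Stack: bcec
  Read 'b': push. Stack: bcecb
  Read 'b': matches stack top 'b' => pop. Stack: bcec
  Read 'b': push. Stack: bcecb
Final stack: "bcecb" (length 5)

5


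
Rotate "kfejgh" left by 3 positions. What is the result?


Input: "kfejgh", rotate left by 3
First 3 characters: "kfe"
Remaining characters: "jgh"
Concatenate remaining + first: "jgh" + "kfe" = "jghkfe"

jghkfe


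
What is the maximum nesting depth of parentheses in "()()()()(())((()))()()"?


Input: "()()()()(())((()))()()"
Tracking depth:
  Position 0 '(': depth becomes 1
  Position 1 ')': depth becomes 0
  Position 2 '(': depth becomes 1
  Position 3 ')': depth becomes 0
  Position 4 '(': depth becomes 1
  Position 5 ')': depth becomes 0
  Position 6 '(': depth becomes 1
  Position 7 ')': depth becomes 0
  Position 8 '(': depth becomes 1
  Position 9 '(': depth becomes 2
  Position 10 ')': depth becomes 1
  Position 11 ')': depth becomes 0
  Position 12 '(': depth becomes 1
  Position 13 '(': depth becomes 2
  Position 14 '(': depth becomes 3
  Position 15 ')': depth becomes 2
  Position 16 ')': depth becomes 1
  Position 17 ')': depth becomes 0
  Position 18 '(': depth becomes 1
  Position 19 ')': depth becomes 0
  Position 20 '(': depth becomes 1
  Position 21 ')': depth becomes 0
Maximum depth reached: 3

3


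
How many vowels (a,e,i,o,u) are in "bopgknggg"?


Input: bopgknggg
Checking each character:
  'b' at position 0: consonant
  'o' at position 1: vowel (running total: 1)
  'p' at position 2: consonant
  'g' at position 3: consonant
  'k' at position 4: consonant
  'n' at position 5: consonant
  'g' at position 6: consonant
  'g' at position 7: consonant
  'g' at position 8: consonant
Total vowels: 1

1


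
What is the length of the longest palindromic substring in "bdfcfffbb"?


Input: "bdfcfffbb"
Checking substrings for palindromes:
  [2:5] "fcf" (len 3) => palindrome
  [4:7] "fff" (len 3) => palindrome
  [4:6] "ff" (len 2) => palindrome
  [5:7] "ff" (len 2) => palindrome
  [7:9] "bb" (len 2) => palindrome
Longest palindromic substring: "fcf" with length 3

3


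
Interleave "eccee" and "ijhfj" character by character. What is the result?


Interleaving "eccee" and "ijhfj":
  Position 0: 'e' from first, 'i' from second => "ei"
  Position 1: 'c' from first, 'j' from second => "cj"
  Position 2: 'c' from first, 'h' from second => "ch"
  Position 3: 'e' from first, 'f' from second => "ef"
  Position 4: 'e' from first, 'j' from second => "ej"
Result: eicjchefej

eicjchefej


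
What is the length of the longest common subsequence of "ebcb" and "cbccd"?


LCS of "ebcb" and "cbccd"
DP table:
           c    b    c    c    d
      0    0    0    0    0    0
  e   0    0    0    0    0    0
  b   0    0    1    1    1    1
  c   0    1    1    2    2    2
  b   0    1    2    2    2    2
LCS length = dp[4][5] = 2

2


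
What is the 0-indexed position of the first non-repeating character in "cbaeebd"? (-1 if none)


Input: cbaeebd
Character frequencies:
  'a': 1
  'b': 2
  'c': 1
  'd': 1
  'e': 2
Scanning left to right for freq == 1:
  Position 0 ('c'): unique! => answer = 0

0


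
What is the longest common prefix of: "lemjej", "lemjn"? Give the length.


Words: lemjej, lemjn
  Position 0: all 'l' => match
  Position 1: all 'e' => match
  Position 2: all 'm' => match
  Position 3: all 'j' => match
  Position 4: ('e', 'n') => mismatch, stop
LCP = "lemj" (length 4)

4


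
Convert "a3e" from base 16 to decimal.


Input: "a3e" in base 16
Positional expansion:
  Digit 'a' (value 10) x 16^2 = 2560
  Digit '3' (value 3) x 16^1 = 48
  Digit 'e' (value 14) x 16^0 = 14
Sum = 2622

2622


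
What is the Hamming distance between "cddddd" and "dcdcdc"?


Comparing "cddddd" and "dcdcdc" position by position:
  Position 0: 'c' vs 'd' => differ
  Position 1: 'd' vs 'c' => differ
  Position 2: 'd' vs 'd' => same
  Position 3: 'd' vs 'c' => differ
  Position 4: 'd' vs 'd' => same
  Position 5: 'd' vs 'c' => differ
Total differences (Hamming distance): 4

4


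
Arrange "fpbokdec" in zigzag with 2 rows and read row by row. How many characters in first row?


Zigzag "fpbokdec" into 2 rows:
Placing characters:
  'f' => row 0
  'p' => row 1
  'b' => row 0
  'o' => row 1
  'k' => row 0
  'd' => row 1
  'e' => row 0
  'c' => row 1
Rows:
  Row 0: "fbke"
  Row 1: "podc"
First row length: 4

4


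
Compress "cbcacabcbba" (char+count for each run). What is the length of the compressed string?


Input: cbcacabcbba
Runs:
  'c' x 1 => "c1"
  'b' x 1 => "b1"
  'c' x 1 => "c1"
  'a' x 1 => "a1"
  'c' x 1 => "c1"
  'a' x 1 => "a1"
  'b' x 1 => "b1"
  'c' x 1 => "c1"
  'b' x 2 => "b2"
  'a' x 1 => "a1"
Compressed: "c1b1c1a1c1a1b1c1b2a1"
Compressed length: 20

20


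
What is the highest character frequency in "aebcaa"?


Input: aebcaa
Character counts:
  'a': 3
  'b': 1
  'c': 1
  'e': 1
Maximum frequency: 3

3


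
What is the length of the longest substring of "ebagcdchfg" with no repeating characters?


Input: "ebagcdchfg"
Sliding window (track last position of each char):
  Position 0 ('e'): window [0,0] length 1 -- new best
  Position 1 ('b'): window [0,1] length 2 -- new best
  Position 2 ('a'): window [0,2] length 3 -- new best
  Position 3 ('g'): window [0,3] length 4 -- new best
  Position 4 ('c'): window [0,4] length 5 -- new best
  Position 5 ('d'): window [0,5] length 6 -- new best
  Position 6 ('c'): repeat (last at 4), move window start to 5
  Position 6 ('c'): window [5,6] length 2
  Position 7 ('h'): window [5,7] length 3
  Position 8 ('f'): window [5,8] length 4
  Position 9 ('g'): window [5,9] length 5
Longest substring with no repeats: "ebagcd" with length 6

6


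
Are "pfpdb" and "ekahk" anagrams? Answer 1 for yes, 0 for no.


Strings: "pfpdb", "ekahk"
Sorted first:  bdfpp
Sorted second: aehkk
Differ at position 0: 'b' vs 'a' => not anagrams

0


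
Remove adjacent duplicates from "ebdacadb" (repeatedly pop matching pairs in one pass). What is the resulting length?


Input: ebdacadb
Stack-based adjacent duplicate removal:
  Read 'e': push. Stack: e
  Read 'b': push. Stack: eb
  Read 'd': push. Stack: ebd
  Read 'a': push. Stack: ebda
  Read 'c': push. Stack: ebdac
  Read 'a': push. Stack: ebdaca
  Read 'd': push. Stack: ebdacad
  Read 'b': push. Stack: ebdacadb
Final stack: "ebdacadb" (length 8)

8


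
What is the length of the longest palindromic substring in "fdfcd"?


Input: "fdfcd"
Checking substrings for palindromes:
  [0:3] "fdf" (len 3) => palindrome
Longest palindromic substring: "fdf" with length 3

3


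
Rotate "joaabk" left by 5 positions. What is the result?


Input: "joaabk", rotate left by 5
First 5 characters: "joaab"
Remaining characters: "k"
Concatenate remaining + first: "k" + "joaab" = "kjoaab"

kjoaab


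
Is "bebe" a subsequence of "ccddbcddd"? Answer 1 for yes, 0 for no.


Check if "bebe" is a subsequence of "ccddbcddd"
Greedy scan:
  Position 0 ('c'): no match needed
  Position 1 ('c'): no match needed
  Position 2 ('d'): no match needed
  Position 3 ('d'): no match needed
  Position 4 ('b'): matches sub[0] = 'b'
  Position 5 ('c'): no match needed
  Position 6 ('d'): no match needed
  Position 7 ('d'): no match needed
  Position 8 ('d'): no match needed
Only matched 1/4 characters => not a subsequence

0


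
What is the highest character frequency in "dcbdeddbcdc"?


Input: dcbdeddbcdc
Character counts:
  'b': 2
  'c': 3
  'd': 5
  'e': 1
Maximum frequency: 5

5


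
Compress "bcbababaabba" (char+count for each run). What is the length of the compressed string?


Input: bcbababaabba
Runs:
  'b' x 1 => "b1"
  'c' x 1 => "c1"
  'b' x 1 => "b1"
  'a' x 1 => "a1"
  'b' x 1 => "b1"
  'a' x 1 => "a1"
  'b' x 1 => "b1"
  'a' x 2 => "a2"
  'b' x 2 => "b2"
  'a' x 1 => "a1"
Compressed: "b1c1b1a1b1a1b1a2b2a1"
Compressed length: 20

20


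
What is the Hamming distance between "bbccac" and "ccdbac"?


Comparing "bbccac" and "ccdbac" position by position:
  Position 0: 'b' vs 'c' => differ
  Position 1: 'b' vs 'c' => differ
  Position 2: 'c' vs 'd' => differ
  Position 3: 'c' vs 'b' => differ
  Position 4: 'a' vs 'a' => same
  Position 5: 'c' vs 'c' => same
Total differences (Hamming distance): 4

4


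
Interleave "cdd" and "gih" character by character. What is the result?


Interleaving "cdd" and "gih":
  Position 0: 'c' from first, 'g' from second => "cg"
  Position 1: 'd' from first, 'i' from second => "di"
  Position 2: 'd' from first, 'h' from second => "dh"
Result: cgdidh

cgdidh


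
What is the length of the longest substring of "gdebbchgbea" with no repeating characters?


Input: "gdebbchgbea"
Sliding window (track last position of each char):
  Position 0 ('g'): window [0,0] length 1 -- new best
  Position 1 ('d'): window [0,1] length 2 -- new best
  Position 2 ('e'): window [0,2] length 3 -- new best
  Position 3 ('b'): window [0,3] length 4 -- new best
  Position 4 ('b'): repeat (last at 3), move window start to 4
  Position 4 ('b'): window [4,4] length 1
  Position 5 ('c'): window [4,5] length 2
  Position 6 ('h'): window [4,6] length 3
  Position 7 ('g'): window [4,7] length 4
  Position 8 ('b'): repeat (last at 4), move window start to 5
  Position 8 ('b'): window [5,8] length 4
  Position 9 ('e'): window [5,9] length 5 -- new best
  Position 10 ('a'): window [5,10] length 6 -- new best
Longest substring with no repeats: "chgbea" with length 6

6


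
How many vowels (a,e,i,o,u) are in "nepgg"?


Input: nepgg
Checking each character:
  'n' at position 0: consonant
  'e' at position 1: vowel (running total: 1)
  'p' at position 2: consonant
  'g' at position 3: consonant
  'g' at position 4: consonant
Total vowels: 1

1


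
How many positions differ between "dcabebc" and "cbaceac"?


Comparing "dcabebc" and "cbaceac" position by position:
  Position 0: 'd' vs 'c' => DIFFER
  Position 1: 'c' vs 'b' => DIFFER
  Position 2: 'a' vs 'a' => same
  Position 3: 'b' vs 'c' => DIFFER
  Position 4: 'e' vs 'e' => same
  Position 5: 'b' vs 'a' => DIFFER
  Position 6: 'c' vs 'c' => same
Positions that differ: 4

4


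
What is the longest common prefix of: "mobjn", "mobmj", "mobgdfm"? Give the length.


Words: mobjn, mobmj, mobgdfm
  Position 0: all 'm' => match
  Position 1: all 'o' => match
  Position 2: all 'b' => match
  Position 3: ('j', 'm', 'g') => mismatch, stop
LCP = "mob" (length 3)

3


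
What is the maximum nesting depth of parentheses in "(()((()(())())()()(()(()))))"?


Input: "(()((()(())())()()(()(()))))"
Tracking depth:
  Position 0 '(': depth becomes 1
  Position 1 '(': depth becomes 2
  Position 2 ')': depth becomes 1
  Position 3 '(': depth becomes 2
  Position 4 '(': depth becomes 3
  Position 5 '(': depth becomes 4
  Position 6 ')': depth becomes 3
  Position 7 '(': depth becomes 4
  Position 8 '(': depth becomes 5
  Position 9 ')': depth becomes 4
  Position 10 ')': depth becomes 3
  Position 11 '(': depth becomes 4
  Position 12 ')': depth becomes 3
  Position 13 ')': depth becomes 2
  Position 14 '(': depth becomes 3
  Position 15 ')': depth becomes 2
  Position 16 '(': depth becomes 3
  Position 17 ')': depth becomes 2
  Position 18 '(': depth becomes 3
  Position 19 '(': depth becomes 4
  Position 20 ')': depth becomes 3
  Position 21 '(': depth becomes 4
  Position 22 '(': depth becomes 5
  Position 23 ')': depth becomes 4
  Position 24 ')': depth becomes 3
  Position 25 ')': depth becomes 2
  Position 26 ')': depth becomes 1
  Position 27 ')': depth becomes 0
Maximum depth reached: 5

5


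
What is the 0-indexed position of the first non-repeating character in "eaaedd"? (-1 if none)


Input: eaaedd
Character frequencies:
  'a': 2
  'd': 2
  'e': 2
Scanning left to right for freq == 1:
  Position 0 ('e'): freq=2, skip
  Position 1 ('a'): freq=2, skip
  Position 2 ('a'): freq=2, skip
  Position 3 ('e'): freq=2, skip
  Position 4 ('d'): freq=2, skip
  Position 5 ('d'): freq=2, skip
  No unique character found => answer = -1

-1


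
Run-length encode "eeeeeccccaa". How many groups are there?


Input: eeeeeccccaa
Scanning for consecutive runs:
  Group 1: 'e' x 5 (positions 0-4)
  Group 2: 'c' x 4 (positions 5-8)
  Group 3: 'a' x 2 (positions 9-10)
Total groups: 3

3


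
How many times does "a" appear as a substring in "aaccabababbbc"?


Searching for "a" in "aaccabababbbc"
Scanning each position:
  Position 0: "a" => MATCH
  Position 1: "a" => MATCH
  Position 2: "c" => no
  Position 3: "c" => no
  Position 4: "a" => MATCH
  Position 5: "b" => no
  Position 6: "a" => MATCH
  Position 7: "b" => no
  Position 8: "a" => MATCH
  Position 9: "b" => no
  Position 10: "b" => no
  Position 11: "b" => no
  Position 12: "c" => no
Total occurrences: 5

5
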